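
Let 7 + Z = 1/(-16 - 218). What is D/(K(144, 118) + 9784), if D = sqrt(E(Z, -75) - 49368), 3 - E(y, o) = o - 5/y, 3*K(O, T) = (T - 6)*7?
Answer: 3*I*sqrt(33102669930)/24696452 ≈ 0.022101*I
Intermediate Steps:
Z = -1639/234 (Z = -7 + 1/(-16 - 218) = -7 + 1/(-234) = -7 - 1/234 = -1639/234 ≈ -7.0043)
K(O, T) = -14 + 7*T/3 (K(O, T) = ((T - 6)*7)/3 = ((-6 + T)*7)/3 = (-42 + 7*T)/3 = -14 + 7*T/3)
E(y, o) = 3 - o + 5/y (E(y, o) = 3 - (o - 5/y) = 3 + (-o + 5/y) = 3 - o + 5/y)
D = 2*I*sqrt(33102669930)/1639 (D = sqrt((3 - 1*(-75) + 5/(-1639/234)) - 49368) = sqrt((3 + 75 + 5*(-234/1639)) - 49368) = sqrt((3 + 75 - 1170/1639) - 49368) = sqrt(126672/1639 - 49368) = sqrt(-80787480/1639) = 2*I*sqrt(33102669930)/1639 ≈ 222.02*I)
D/(K(144, 118) + 9784) = (2*I*sqrt(33102669930)/1639)/((-14 + (7/3)*118) + 9784) = (2*I*sqrt(33102669930)/1639)/((-14 + 826/3) + 9784) = (2*I*sqrt(33102669930)/1639)/(784/3 + 9784) = (2*I*sqrt(33102669930)/1639)/(30136/3) = (2*I*sqrt(33102669930)/1639)*(3/30136) = 3*I*sqrt(33102669930)/24696452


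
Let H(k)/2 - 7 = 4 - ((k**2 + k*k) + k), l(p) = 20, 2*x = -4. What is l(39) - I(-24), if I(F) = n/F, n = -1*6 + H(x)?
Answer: 121/6 ≈ 20.167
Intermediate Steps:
x = -2 (x = (1/2)*(-4) = -2)
H(k) = 22 - 4*k**2 - 2*k (H(k) = 14 + 2*(4 - ((k**2 + k*k) + k)) = 14 + 2*(4 - ((k**2 + k**2) + k)) = 14 + 2*(4 - (2*k**2 + k)) = 14 + 2*(4 - (k + 2*k**2)) = 14 + 2*(4 + (-k - 2*k**2)) = 14 + 2*(4 - k - 2*k**2) = 14 + (8 - 4*k**2 - 2*k) = 22 - 4*k**2 - 2*k)
n = 4 (n = -1*6 + (22 - 4*(-2)**2 - 2*(-2)) = -6 + (22 - 4*4 + 4) = -6 + (22 - 16 + 4) = -6 + 10 = 4)
I(F) = 4/F
l(39) - I(-24) = 20 - 4/(-24) = 20 - 4*(-1)/24 = 20 - 1*(-1/6) = 20 + 1/6 = 121/6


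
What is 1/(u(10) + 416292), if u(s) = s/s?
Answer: 1/416293 ≈ 2.4022e-6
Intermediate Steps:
u(s) = 1
1/(u(10) + 416292) = 1/(1 + 416292) = 1/416293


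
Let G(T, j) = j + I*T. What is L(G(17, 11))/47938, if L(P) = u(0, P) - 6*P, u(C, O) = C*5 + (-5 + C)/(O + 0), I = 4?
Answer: -37451/3787102 ≈ -0.0098891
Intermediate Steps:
u(C, O) = 5*C + (-5 + C)/O
G(T, j) = j + 4*T
L(P) = -6*P - 5/P (L(P) = (-5 + 0 + 5*0*P)/P - 6*P = (-5 + 0 + 0)/P - 6*P = -5/P - 6*P = -6*P - 5/P)
L(G(17, 11))/47938 = (-6*(11 + 4*17) - 5/(11 + 4*17))/47938 = (-6*(11 + 68) - 5/(11 + 68))*(1/47938) = (-6*79 - 5/79)*(1/47938) = (-474 - 5*1/79)*(1/47938) = (-474 - 5/79)*(1/47938) = -37451/79*1/47938 = -37451/3787102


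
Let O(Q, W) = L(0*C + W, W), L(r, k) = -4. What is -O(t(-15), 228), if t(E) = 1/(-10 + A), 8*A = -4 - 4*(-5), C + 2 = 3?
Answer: 4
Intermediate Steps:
C = 1 (C = -2 + 3 = 1)
A = 2 (A = (-4 - 4*(-5))/8 = (-4 + 20)/8 = (⅛)*16 = 2)
t(E) = -⅛ (t(E) = 1/(-10 + 2) = 1/(-8) = -⅛)
O(Q, W) = -4
-O(t(-15), 228) = -1*(-4) = 4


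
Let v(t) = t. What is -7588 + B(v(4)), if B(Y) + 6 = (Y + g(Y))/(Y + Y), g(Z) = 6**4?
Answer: -14863/2 ≈ -7431.5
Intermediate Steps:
g(Z) = 1296
B(Y) = -6 + (1296 + Y)/(2*Y) (B(Y) = -6 + (Y + 1296)/(Y + Y) = -6 + (1296 + Y)/((2*Y)) = -6 + (1296 + Y)*(1/(2*Y)) = -6 + (1296 + Y)/(2*Y))
-7588 + B(v(4)) = -7588 + (-11/2 + 648/4) = -7588 + (-11/2 + 648*(1/4)) = -7588 + (-11/2 + 162) = -7588 + 313/2 = -14863/2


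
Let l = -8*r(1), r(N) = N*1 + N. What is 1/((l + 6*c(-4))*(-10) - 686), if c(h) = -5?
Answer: -1/226 ≈ -0.0044248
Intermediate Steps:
r(N) = 2*N (r(N) = N + N = 2*N)
l = -16 ≈ -16.000
1/((l + 6*c(-4))*(-10) - 686) = 1/((-16 + 6*(-5))*(-10) - 686) = 1/((-16 - 30)*(-10) - 686) = 1/(-46*(-10) - 686) = 1/(460 - 686) = 1/(-226) = -1/226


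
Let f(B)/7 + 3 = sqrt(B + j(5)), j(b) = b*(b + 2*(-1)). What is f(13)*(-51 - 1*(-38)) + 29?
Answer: 302 - 182*sqrt(7) ≈ -179.53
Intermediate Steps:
j(b) = b*(-2 + b) (j(b) = b*(b - 2) = b*(-2 + b))
f(B) = -21 + 7*sqrt(15 + B) (f(B) = -21 + 7*sqrt(B + 5*(-2 + 5)) = -21 + 7*sqrt(B + 5*3) = -21 + 7*sqrt(B + 15) = -21 + 7*sqrt(15 + B))
f(13)*(-51 - 1*(-38)) + 29 = (-21 + 7*sqrt(15 + 13))*(-51 - 1*(-38)) + 29 = (-21 + 7*sqrt(28))*(-51 + 38) + 29 = (-21 + 7*(2*sqrt(7)))*(-13) + 29 = (-21 + 14*sqrt(7))*(-13) + 29 = (273 - 182*sqrt(7)) + 29 = 302 - 182*sqrt(7)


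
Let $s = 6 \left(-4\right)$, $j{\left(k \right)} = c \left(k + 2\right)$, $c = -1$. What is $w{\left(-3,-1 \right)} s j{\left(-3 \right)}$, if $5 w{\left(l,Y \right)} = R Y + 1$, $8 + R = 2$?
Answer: $- \frac{168}{5} \approx -33.6$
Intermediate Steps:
$R = -6$ ($R = -8 + 2 = -6$)
$w{\left(l,Y \right)} = \frac{1}{5} - \frac{6 Y}{5}$ ($w{\left(l,Y \right)} = \frac{- 6 Y + 1}{5} = \frac{1 - 6 Y}{5} = \frac{1}{5} - \frac{6 Y}{5}$)
$j{\left(k \right)} = -2 - k$ ($j{\left(k \right)} = - (k + 2) = - (2 + k) = -2 - k$)
$s = -24$
$w{\left(-3,-1 \right)} s j{\left(-3 \right)} = \left(\frac{1}{5} - - \frac{6}{5}\right) \left(-24\right) \left(-2 - -3\right) = \left(\frac{1}{5} + \frac{6}{5}\right) \left(-24\right) \left(-2 + 3\right) = \frac{7}{5} \left(-24\right) 1 = \left(- \frac{168}{5}\right) 1 = - \frac{168}{5}$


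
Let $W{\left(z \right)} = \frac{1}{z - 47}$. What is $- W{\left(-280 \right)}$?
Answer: $\frac{1}{327} \approx 0.0030581$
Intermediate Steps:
$W{\left(z \right)} = \frac{1}{-47 + z}$
$- W{\left(-280 \right)} = - \frac{1}{-47 - 280} = - \frac{1}{-327} = \left(-1\right) \left(- \frac{1}{327}\right) = \frac{1}{327}$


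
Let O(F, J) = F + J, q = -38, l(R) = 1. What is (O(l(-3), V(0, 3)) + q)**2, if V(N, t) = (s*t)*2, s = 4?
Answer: 169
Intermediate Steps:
V(N, t) = 8*t (V(N, t) = (4*t)*2 = 8*t)
(O(l(-3), V(0, 3)) + q)**2 = ((1 + 8*3) - 38)**2 = ((1 + 24) - 38)**2 = (25 - 38)**2 = (-13)**2 = 169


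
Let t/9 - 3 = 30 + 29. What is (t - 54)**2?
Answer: 254016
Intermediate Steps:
t = 558 (t = 27 + 9*(30 + 29) = 27 + 9*59 = 27 + 531 = 558)
(t - 54)**2 = (558 - 54)**2 = 504**2 = 254016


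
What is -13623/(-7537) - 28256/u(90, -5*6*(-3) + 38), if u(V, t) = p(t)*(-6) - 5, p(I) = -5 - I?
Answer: -202162433/5976841 ≈ -33.824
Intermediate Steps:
u(V, t) = 25 + 6*t (u(V, t) = (-5 - t)*(-6) - 5 = (30 + 6*t) - 5 = 25 + 6*t)
-13623/(-7537) - 28256/u(90, -5*6*(-3) + 38) = -13623/(-7537) - 28256/(25 + 6*(-5*6*(-3) + 38)) = -13623*(-1/7537) - 28256/(25 + 6*(-30*(-3) + 38)) = 13623/7537 - 28256/(25 + 6*(90 + 38)) = 13623/7537 - 28256/(25 + 6*128) = 13623/7537 - 28256/(25 + 768) = 13623/7537 - 28256/793 = -202162433/5976841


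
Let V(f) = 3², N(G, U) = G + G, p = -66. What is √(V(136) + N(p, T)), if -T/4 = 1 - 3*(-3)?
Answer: I*√123 ≈ 11.091*I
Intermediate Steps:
T = -40 (T = -4*(1 - 3*(-3)) = -4*(1 + 9) = -4*10 = -40)
N(G, U) = 2*G
V(f) = 9
√(V(136) + N(p, T)) = √(9 + 2*(-66)) = √(9 - 132) = √(-123) = I*√123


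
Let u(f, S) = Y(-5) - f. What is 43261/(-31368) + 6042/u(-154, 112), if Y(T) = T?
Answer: 183079567/4673832 ≈ 39.171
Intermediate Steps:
u(f, S) = -5 - f
43261/(-31368) + 6042/u(-154, 112) = 43261/(-31368) + 6042/(-5 - 1*(-154)) = 43261*(-1/31368) + 6042/(-5 + 154) = -43261/31368 + 6042/149 = 183079567/4673832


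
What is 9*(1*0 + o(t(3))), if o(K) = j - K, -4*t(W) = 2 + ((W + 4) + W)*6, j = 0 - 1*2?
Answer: 243/2 ≈ 121.50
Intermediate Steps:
j = -2 (j = 0 - 2 = -2)
t(W) = -13/2 - 3*W (t(W) = -(2 + ((W + 4) + W)*6)/4 = -(2 + ((4 + W) + W)*6)/4 = -(2 + (4 + 2*W)*6)/4 = -(2 + (24 + 12*W))/4 = -(26 + 12*W)/4 = -13/2 - 3*W)
o(K) = -2 - K
9*(1*0 + o(t(3))) = 9*(1*0 + (-2 - (-13/2 - 3*3))) = 9*(0 + (-2 - (-13/2 - 9))) = 9*(0 + (-2 - 1*(-31/2))) = 9*(0 + (-2 + 31/2)) = 9*(0 + 27/2) = 9*(27/2) = 243/2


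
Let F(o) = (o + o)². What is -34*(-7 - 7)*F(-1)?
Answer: 1904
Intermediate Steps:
F(o) = 4*o² (F(o) = (2*o)² = 4*o²)
-34*(-7 - 7)*F(-1) = -34*(-7 - 7)*4*(-1)² = -(-476)*4*1 = -(-476)*4 = -34*(-56) = 1904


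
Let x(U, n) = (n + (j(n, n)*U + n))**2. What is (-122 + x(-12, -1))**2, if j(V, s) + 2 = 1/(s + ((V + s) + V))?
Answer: 253009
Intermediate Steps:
j(V, s) = -2 + 1/(2*V + 2*s) (j(V, s) = -2 + 1/(s + ((V + s) + V)) = -2 + 1/(s + (s + 2*V)) = -2 + 1/(2*V + 2*s))
x(U, n) = (2*n + U*(1/2 - 4*n)/(2*n))**2 (x(U, n) = (n + (((1/2 - 2*n - 2*n)/(n + n))*U + n))**2 = (n + (((1/2 - 4*n)/((2*n)))*U + n))**2 = (n + (((1/(2*n))*(1/2 - 4*n))*U + n))**2 = (n + (((1/2 - 4*n)/(2*n))*U + n))**2 = (n + (U*(1/2 - 4*n)/(2*n) + n))**2 = (n + (n + U*(1/2 - 4*n)/(2*n)))**2 = (2*n + U*(1/2 - 4*n)/(2*n))**2)
(-122 + x(-12, -1))**2 = (-122 + (1/16)*(-8*(-1)**2 - 12*(-1 + 8*(-1)))**2/(-1)**2)**2 = (-122 + (1/16)*1*(-8*1 - 12*(-1 - 8))**2)**2 = (-122 + (1/16)*1*(-8 - 12*(-9))**2)**2 = (-122 + (1/16)*1*(-8 + 108)**2)**2 = (-122 + (1/16)*1*100**2)**2 = (-122 + (1/16)*1*10000)**2 = (-122 + 625)**2 = 503**2 = 253009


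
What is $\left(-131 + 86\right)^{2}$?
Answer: $2025$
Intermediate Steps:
$\left(-131 + 86\right)^{2} = \left(-45\right)^{2} = 2025$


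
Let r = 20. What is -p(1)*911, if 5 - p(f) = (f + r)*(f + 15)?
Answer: 301541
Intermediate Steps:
p(f) = 5 - (15 + f)*(20 + f) (p(f) = 5 - (f + 20)*(f + 15) = 5 - (20 + f)*(15 + f) = 5 - (15 + f)*(20 + f))
-p(1)*911 = -(-295 - 1*1² - 35*1)*911 = -(-295 - 1*1 - 35)*911 = -(-295 - 1 - 35)*911 = -1*(-331)*911 = 331*911 = 301541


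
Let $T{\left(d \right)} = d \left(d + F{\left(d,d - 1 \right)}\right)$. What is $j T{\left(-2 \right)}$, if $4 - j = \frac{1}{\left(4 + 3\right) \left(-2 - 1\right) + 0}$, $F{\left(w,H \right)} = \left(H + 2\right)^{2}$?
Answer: $\frac{170}{21} \approx 8.0952$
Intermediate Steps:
$F{\left(w,H \right)} = \left(2 + H\right)^{2}$
$T{\left(d \right)} = d \left(d + \left(1 + d\right)^{2}\right)$ ($T{\left(d \right)} = d \left(d + \left(2 + \left(d - 1\right)\right)^{2}\right) = d \left(d + \left(2 + \left(-1 + d\right)\right)^{2}\right) = d \left(d + \left(1 + d\right)^{2}\right)$)
$j = \frac{85}{21}$ ($j = 4 - \frac{1}{\left(4 + 3\right) \left(-2 - 1\right) + 0} = 4 - \frac{1}{7 \left(-3\right) + 0} = 4 - \frac{1}{-21 + 0} = 4 - \frac{1}{-21} = 4 - - \frac{1}{21} = 4 + \frac{1}{21} = \frac{85}{21} \approx 4.0476$)
$j T{\left(-2 \right)} = \frac{85 \left(- 2 \left(-2 + \left(1 - 2\right)^{2}\right)\right)}{21} = \frac{85 \left(- 2 \left(-2 + \left(-1\right)^{2}\right)\right)}{21} = \frac{85 \left(- 2 \left(-2 + 1\right)\right)}{21} = \frac{85 \left(\left(-2\right) \left(-1\right)\right)}{21} = \frac{85}{21} \cdot 2 = \frac{170}{21}$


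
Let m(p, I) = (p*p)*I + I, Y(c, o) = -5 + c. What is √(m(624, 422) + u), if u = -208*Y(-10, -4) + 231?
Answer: √164320445 ≈ 12819.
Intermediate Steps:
m(p, I) = I + I*p² (m(p, I) = p²*I + I = I*p² + I = I + I*p²)
u = 3351 (u = -208*(-5 - 10) + 231 = -208*(-15) + 231 = 3120 + 231 = 3351)
√(m(624, 422) + u) = √(422*(1 + 624²) + 3351) = √(422*(1 + 389376) + 3351) = √(422*389377 + 3351) = √(164317094 + 3351) = √164320445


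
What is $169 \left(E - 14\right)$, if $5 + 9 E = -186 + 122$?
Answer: $- \frac{10985}{3} \approx -3661.7$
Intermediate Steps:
$E = - \frac{23}{3}$ ($E = - \frac{5}{9} + \frac{-186 + 122}{9} = - \frac{5}{9} + \frac{1}{9} \left(-64\right) = - \frac{5}{9} - \frac{64}{9} = - \frac{23}{3} \approx -7.6667$)
$169 \left(E - 14\right) = 169 \left(- \frac{23}{3} - 14\right) = 169 \left(- \frac{65}{3}\right) = - \frac{10985}{3}$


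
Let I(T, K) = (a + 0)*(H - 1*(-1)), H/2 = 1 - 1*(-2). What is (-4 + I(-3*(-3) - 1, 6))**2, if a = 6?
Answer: 1444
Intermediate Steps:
H = 6 (H = 2*(1 - 1*(-2)) = 2*(1 + 2) = 2*3 = 6)
I(T, K) = 42 (I(T, K) = (6 + 0)*(6 - 1*(-1)) = 6*(6 + 1) = 6*7 = 42)
(-4 + I(-3*(-3) - 1, 6))**2 = (-4 + 42)**2 = 38**2 = 1444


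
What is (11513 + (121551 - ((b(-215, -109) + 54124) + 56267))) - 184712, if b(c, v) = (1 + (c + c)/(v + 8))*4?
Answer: -16368063/101 ≈ -1.6206e+5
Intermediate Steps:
b(c, v) = 4 + 8*c/(8 + v) (b(c, v) = (1 + (2*c)/(8 + v))*4 = (1 + 2*c/(8 + v))*4 = 4 + 8*c/(8 + v))
(11513 + (121551 - ((b(-215, -109) + 54124) + 56267))) - 184712 = (11513 + (121551 - ((4*(8 - 109 + 2*(-215))/(8 - 109) + 54124) + 56267))) - 184712 = (11513 + (121551 - ((4*(8 - 109 - 430)/(-101) + 54124) + 56267))) - 184712 = (11513 + (121551 - ((4*(-1/101)*(-531) + 54124) + 56267))) - 184712 = (11513 + (121551 - ((2124/101 + 54124) + 56267))) - 184712 = (11513 + (121551 - (5468648/101 + 56267))) - 184712 = (11513 + (121551 - 1*11151615/101)) - 184712 = (11513 + (121551 - 11151615/101)) - 184712 = (11513 + 1125036/101) - 184712 = 2287849/101 - 184712 = -16368063/101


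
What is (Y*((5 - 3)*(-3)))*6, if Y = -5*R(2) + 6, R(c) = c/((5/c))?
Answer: -72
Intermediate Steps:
R(c) = c²/5 (R(c) = c*(c/5) = c²/5)
Y = 2 (Y = -2² + 6 = -4 + 6 = 2)
(Y*((5 - 3)*(-3)))*6 = (2*((5 - 3)*(-3)))*6 = (2*(2*(-3)))*6 = (2*(-6))*6 = -12*6 = -72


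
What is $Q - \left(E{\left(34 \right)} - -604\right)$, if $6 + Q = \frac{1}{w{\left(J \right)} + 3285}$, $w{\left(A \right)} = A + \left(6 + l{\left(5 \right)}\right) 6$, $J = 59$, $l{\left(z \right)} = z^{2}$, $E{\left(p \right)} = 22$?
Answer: $- \frac{2230959}{3530} \approx -632.0$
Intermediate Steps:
$w{\left(A \right)} = 186 + A$ ($w{\left(A \right)} = A + \left(6 + 5^{2}\right) 6 = A + \left(6 + 25\right) 6 = A + 31 \cdot 6 = A + 186 = 186 + A$)
$Q = - \frac{21179}{3530}$ ($Q = -6 + \frac{1}{\left(186 + 59\right) + 3285} = -6 + \frac{1}{245 + 3285} = -6 + \frac{1}{3530} = - \frac{21179}{3530} \approx -5.9997$)
$Q - \left(E{\left(34 \right)} - -604\right) = - \frac{21179}{3530} - \left(22 - -604\right) = - \frac{21179}{3530} - \left(22 + 604\right) = - \frac{21179}{3530} - 626 = - \frac{2230959}{3530}$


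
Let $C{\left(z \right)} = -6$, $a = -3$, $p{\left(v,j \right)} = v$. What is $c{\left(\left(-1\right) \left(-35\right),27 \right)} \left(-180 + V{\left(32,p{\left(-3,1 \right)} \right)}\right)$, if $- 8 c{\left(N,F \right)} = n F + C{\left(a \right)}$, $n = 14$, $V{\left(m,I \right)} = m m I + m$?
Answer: $149730$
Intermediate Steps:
$V{\left(m,I \right)} = m + I m^{2}$ ($V{\left(m,I \right)} = m^{2} I + m = I m^{2} + m = m + I m^{2}$)
$c{\left(N,F \right)} = \frac{3}{4} - \frac{7 F}{4}$ ($c{\left(N,F \right)} = - \frac{14 F - 6}{8} = - \frac{-6 + 14 F}{8} = \frac{3}{4} - \frac{7 F}{4}$)
$c{\left(\left(-1\right) \left(-35\right),27 \right)} \left(-180 + V{\left(32,p{\left(-3,1 \right)} \right)}\right) = \left(\frac{3}{4} - \frac{189}{4}\right) \left(-180 + 32 \left(1 - 96\right)\right) = - \frac{93 \left(-180 + 32 \left(-95\right)\right)}{2} = - \frac{93 \left(-180 - 3040\right)}{2} = \left(- \frac{93}{2}\right) \left(-3220\right) = 149730$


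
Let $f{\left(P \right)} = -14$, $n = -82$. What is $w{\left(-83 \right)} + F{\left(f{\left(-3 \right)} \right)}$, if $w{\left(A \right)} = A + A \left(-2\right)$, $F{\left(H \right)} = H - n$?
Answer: $151$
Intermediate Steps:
$F{\left(H \right)} = 82 + H$ ($F{\left(H \right)} = H - -82 = H + 82 = 82 + H$)
$w{\left(A \right)} = - A$ ($w{\left(A \right)} = A - 2 A = - A$)
$w{\left(-83 \right)} + F{\left(f{\left(-3 \right)} \right)} = \left(-1\right) \left(-83\right) + \left(82 - 14\right) = 83 + 68 = 151$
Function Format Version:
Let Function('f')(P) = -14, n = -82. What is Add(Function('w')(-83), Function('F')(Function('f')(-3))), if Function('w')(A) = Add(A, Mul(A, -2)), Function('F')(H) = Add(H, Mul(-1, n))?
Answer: 151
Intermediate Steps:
Function('F')(H) = Add(82, H) (Function('F')(H) = Add(H, Mul(-1, -82)) = Add(H, 82) = Add(82, H))
Function('w')(A) = Mul(-1, A) (Function('w')(A) = Add(A, Mul(-2, A)) = Mul(-1, A))
Add(Function('w')(-83), Function('F')(Function('f')(-3))) = Add(Mul(-1, -83), Add(82, -14)) = Add(83, 68) = 151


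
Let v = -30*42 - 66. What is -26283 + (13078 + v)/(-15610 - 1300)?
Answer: -222228641/8455 ≈ -26284.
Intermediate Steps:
v = -1326 (v = -1260 - 66 = -1326)
-26283 + (13078 + v)/(-15610 - 1300) = -26283 + (13078 - 1326)/(-15610 - 1300) = -26283 + 11752/(-16910) = -26283 + 11752*(-1/16910) = -26283 - 5876/8455 = -222228641/8455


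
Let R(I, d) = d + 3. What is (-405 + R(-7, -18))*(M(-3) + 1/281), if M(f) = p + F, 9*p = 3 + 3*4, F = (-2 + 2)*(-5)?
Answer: -197120/281 ≈ -701.49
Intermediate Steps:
R(I, d) = 3 + d
F = 0 (F = 0*(-5) = 0)
p = 5/3 (p = (3 + 3*4)/9 = (3 + 12)/9 = (⅑)*15 = 5/3 ≈ 1.6667)
M(f) = 5/3 (M(f) = 5/3 + 0 = 5/3)
(-405 + R(-7, -18))*(M(-3) + 1/281) = (-405 + (3 - 18))*(5/3 + 1/281) = (-405 - 15)*(5/3 + 1/281) = -420*1408/843 = -197120/281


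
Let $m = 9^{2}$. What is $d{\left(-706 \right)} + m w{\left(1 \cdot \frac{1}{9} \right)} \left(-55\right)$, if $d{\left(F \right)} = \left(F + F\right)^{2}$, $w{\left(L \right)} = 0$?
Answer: $1993744$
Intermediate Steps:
$d{\left(F \right)} = 4 F^{2}$ ($d{\left(F \right)} = \left(2 F\right)^{2} = 4 F^{2}$)
$m = 81$
$d{\left(-706 \right)} + m w{\left(1 \cdot \frac{1}{9} \right)} \left(-55\right) = 4 \left(-706\right)^{2} + 81 \cdot 0 \left(-55\right) = 4 \cdot 498436 + 0 \left(-55\right) = 1993744 + 0 = 1993744$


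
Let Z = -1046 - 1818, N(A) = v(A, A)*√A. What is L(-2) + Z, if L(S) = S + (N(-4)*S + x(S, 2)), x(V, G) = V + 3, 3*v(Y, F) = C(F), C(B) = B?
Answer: -2865 + 16*I/3 ≈ -2865.0 + 5.3333*I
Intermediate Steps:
v(Y, F) = F/3
x(V, G) = 3 + V
N(A) = A^(3/2)/3 (N(A) = (A/3)*√A = A^(3/2)/3)
Z = -2864
L(S) = 3 + 2*S - 8*I*S/3 (L(S) = S + (((-4)^(3/2)/3)*S + (3 + S)) = S + (((-8*I)/3)*S + (3 + S)) = S + ((-8*I/3)*S + (3 + S)) = S + (-8*I*S/3 + (3 + S)) = S + (3 + S - 8*I*S/3) = 3 + 2*S - 8*I*S/3)
L(-2) + Z = (3 + (⅓)*(-2)*(6 - 8*I)) - 2864 = (3 + (-4 + 16*I/3)) - 2864 = (-1 + 16*I/3) - 2864 = -2865 + 16*I/3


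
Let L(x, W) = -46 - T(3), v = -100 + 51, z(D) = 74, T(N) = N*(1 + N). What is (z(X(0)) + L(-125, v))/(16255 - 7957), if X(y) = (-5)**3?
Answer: 8/4149 ≈ 0.0019282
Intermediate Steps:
X(y) = -125
v = -49
L(x, W) = -58 (L(x, W) = -46 - 3*(1 + 3) = -46 - 3*4 = -46 - 1*12 = -46 - 12 = -58)
(z(X(0)) + L(-125, v))/(16255 - 7957) = (74 - 58)/(16255 - 7957) = 16/8298 = 16*(1/8298) = 8/4149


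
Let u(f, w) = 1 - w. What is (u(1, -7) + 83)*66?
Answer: 6006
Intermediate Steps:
(u(1, -7) + 83)*66 = ((1 - 1*(-7)) + 83)*66 = ((1 + 7) + 83)*66 = (8 + 83)*66 = 91*66 = 6006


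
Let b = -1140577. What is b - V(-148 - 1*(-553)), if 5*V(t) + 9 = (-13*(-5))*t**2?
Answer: -16364501/5 ≈ -3.2729e+6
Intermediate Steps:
V(t) = -9/5 + 13*t**2 (V(t) = -9/5 + ((-13*(-5))*t**2)/5 = -9/5 + (65*t**2)/5 = -9/5 + 13*t**2)
b - V(-148 - 1*(-553)) = -1140577 - (-9/5 + 13*(-148 - 1*(-553))**2) = -1140577 - (-9/5 + 13*(-148 + 553)**2) = -1140577 - (-9/5 + 13*405**2) = -1140577 - (-9/5 + 13*164025) = -1140577 - (-9/5 + 2132325) = -1140577 - 1*10661616/5 = -1140577 - 10661616/5 = -16364501/5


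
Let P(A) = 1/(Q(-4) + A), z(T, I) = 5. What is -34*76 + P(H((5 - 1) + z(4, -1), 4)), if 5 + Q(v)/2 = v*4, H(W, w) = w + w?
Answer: -87857/34 ≈ -2584.0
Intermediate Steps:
H(W, w) = 2*w
Q(v) = -10 + 8*v (Q(v) = -10 + 2*(v*4) = -10 + 2*(4*v) = -10 + 8*v)
P(A) = 1/(-42 + A) (P(A) = 1/((-10 + 8*(-4)) + A) = 1/((-10 - 32) + A) = 1/(-42 + A))
-34*76 + P(H((5 - 1) + z(4, -1), 4)) = -34*76 + 1/(-42 + 2*4) = -2584 + 1/(-42 + 8) = -2584 + 1/(-34) = -2584 - 1/34 = -87857/34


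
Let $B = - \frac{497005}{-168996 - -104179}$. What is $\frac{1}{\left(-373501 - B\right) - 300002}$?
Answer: $- \frac{64817}{43654940956} \approx -1.4848 \cdot 10^{-6}$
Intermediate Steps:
$B = \frac{497005}{64817}$ ($B = - \frac{497005}{-168996 + 104179} = - \frac{497005}{-64817} = \left(-497005\right) \left(- \frac{1}{64817}\right) = \frac{497005}{64817} \approx 7.6678$)
$\frac{1}{\left(-373501 - B\right) - 300002} = \frac{1}{\left(-373501 - \frac{497005}{64817}\right) - 300002} = \frac{1}{- \frac{24209711322}{64817} - 300002} = \frac{1}{- \frac{43654940956}{64817}} = - \frac{64817}{43654940956}$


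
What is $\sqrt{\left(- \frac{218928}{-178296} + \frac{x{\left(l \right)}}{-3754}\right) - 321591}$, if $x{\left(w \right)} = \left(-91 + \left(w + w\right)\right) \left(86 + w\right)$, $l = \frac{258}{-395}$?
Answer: $\frac{i \sqrt{9756248352442397515374413}}{5507972035} \approx 567.09 i$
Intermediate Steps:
$l = - \frac{258}{395}$ ($l = 258 \left(- \frac{1}{395}\right) = - \frac{258}{395} \approx -0.65316$)
$x{\left(w \right)} = \left(-91 + 2 w\right) \left(86 + w\right)$
$\sqrt{\left(- \frac{218928}{-178296} + \frac{x{\left(l \right)}}{-3754}\right) - 321591} = \sqrt{\left(- \frac{218928}{-178296} + \frac{-7826 + 2 \left(- \frac{258}{395}\right)^{2} + 81 \left(- \frac{258}{395}\right)}{-3754}\right) - 321591} = \sqrt{\left(\left(-218928\right) \left(- \frac{1}{178296}\right) + \left(-7826 + 2 \cdot \frac{66564}{156025} - \frac{20898}{395}\right) \left(- \frac{1}{3754}\right)\right) - 321591} = \sqrt{\left(\frac{9122}{7429} + \left(-7826 + \frac{133128}{156025} - \frac{20898}{395}\right) \left(- \frac{1}{3754}\right)\right) - 321591} = \sqrt{\left(\frac{9122}{7429} - - \frac{614586616}{292858925}\right) - 321591} = \sqrt{\left(\frac{9122}{7429} + \frac{614586616}{292858925}\right) - 321591} = \sqrt{\frac{7237223084114}{2175648953825} - 321591} = \sqrt{- \frac{699661885486451461}{2175648953825}} = \frac{i \sqrt{9756248352442397515374413}}{5507972035}$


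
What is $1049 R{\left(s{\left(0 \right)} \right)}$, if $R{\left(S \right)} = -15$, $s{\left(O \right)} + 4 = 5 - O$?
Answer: $-15735$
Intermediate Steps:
$s{\left(O \right)} = 1 - O$ ($s{\left(O \right)} = -4 - \left(-5 + O\right) = 1 - O$)
$1049 R{\left(s{\left(0 \right)} \right)} = 1049 \left(-15\right) = -15735$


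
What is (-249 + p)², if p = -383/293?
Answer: 5378755600/85849 ≈ 62654.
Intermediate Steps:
p = -383/293 (p = -383*1/293 = -383/293 ≈ -1.3072)
(-249 + p)² = (-249 - 383/293)² = (-73340/293)² = 5378755600/85849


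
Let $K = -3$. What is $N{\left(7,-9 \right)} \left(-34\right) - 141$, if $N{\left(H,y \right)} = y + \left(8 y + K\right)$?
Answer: $2715$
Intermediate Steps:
$N{\left(H,y \right)} = -3 + 9 y$ ($N{\left(H,y \right)} = y + \left(8 y - 3\right) = y + \left(-3 + 8 y\right) = -3 + 9 y$)
$N{\left(7,-9 \right)} \left(-34\right) - 141 = \left(-3 + 9 \left(-9\right)\right) \left(-34\right) - 141 = \left(-3 - 81\right) \left(-34\right) - 141 = \left(-84\right) \left(-34\right) - 141 = 2856 - 141 = 2715$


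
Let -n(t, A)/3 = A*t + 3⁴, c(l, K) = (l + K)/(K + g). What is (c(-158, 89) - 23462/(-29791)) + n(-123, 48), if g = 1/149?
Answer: 6901801371271/395088242 ≈ 17469.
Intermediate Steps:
g = 1/149 ≈ 0.0067114
c(l, K) = (K + l)/(1/149 + K) (c(l, K) = (l + K)/(K + 1/149) = (K + l)/(1/149 + K))
n(t, A) = -243 - 3*A*t (n(t, A) = -3*(A*t + 3⁴) = -3*(A*t + 81) = -3*(81 + A*t) = -243 - 3*A*t)
(c(-158, 89) - 23462/(-29791)) + n(-123, 48) = (149*(89 - 158)/(1 + 149*89) - 23462/(-29791)) + (-243 - 3*48*(-123)) = (149*(-69)/(1 + 13261) - 23462*(-1/29791)) + (-243 + 17712) = (149*(-69)/13262 + 23462/29791) + 17469 = (149*(1/13262)*(-69) + 23462/29791) + 17469 = (-10281/13262 + 23462/29791) + 17469 = 4871773/395088242 + 17469 = 6901801371271/395088242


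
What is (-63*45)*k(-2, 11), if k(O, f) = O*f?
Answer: 62370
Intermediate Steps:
(-63*45)*k(-2, 11) = (-63*45)*(-2*11) = -2835*(-22) = 62370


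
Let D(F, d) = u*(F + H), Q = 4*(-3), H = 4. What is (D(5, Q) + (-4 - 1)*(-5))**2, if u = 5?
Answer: 4900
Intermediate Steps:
Q = -12
D(F, d) = 20 + 5*F (D(F, d) = 5*(F + 4) = 5*(4 + F) = 20 + 5*F)
(D(5, Q) + (-4 - 1)*(-5))**2 = ((20 + 5*5) + (-4 - 1)*(-5))**2 = ((20 + 25) - 5*(-5))**2 = (45 + 25)**2 = 70**2 = 4900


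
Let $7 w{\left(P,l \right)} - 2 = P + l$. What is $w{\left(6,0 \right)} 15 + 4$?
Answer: $\frac{148}{7} \approx 21.143$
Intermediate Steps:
$w{\left(P,l \right)} = \frac{2}{7} + \frac{P}{7} + \frac{l}{7}$ ($w{\left(P,l \right)} = \frac{2}{7} + \frac{P + l}{7} = \frac{2}{7} + \left(\frac{P}{7} + \frac{l}{7}\right) = \frac{2}{7} + \frac{P}{7} + \frac{l}{7}$)
$w{\left(6,0 \right)} 15 + 4 = \left(\frac{2}{7} + \frac{1}{7} \cdot 6 + \frac{1}{7} \cdot 0\right) 15 + 4 = \left(\frac{2}{7} + \frac{6}{7} + 0\right) 15 + 4 = \frac{8}{7} \cdot 15 + 4 = \frac{120}{7} + 4 = \frac{148}{7}$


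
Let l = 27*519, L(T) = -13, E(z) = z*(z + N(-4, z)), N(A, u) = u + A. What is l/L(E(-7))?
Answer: -14013/13 ≈ -1077.9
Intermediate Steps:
N(A, u) = A + u
E(z) = z*(-4 + 2*z) (E(z) = z*(z + (-4 + z)) = z*(-4 + 2*z))
l = 14013
l/L(E(-7)) = 14013/(-13) = 14013*(-1/13) = -14013/13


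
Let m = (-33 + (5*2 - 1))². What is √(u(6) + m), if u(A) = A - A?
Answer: 24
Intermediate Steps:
u(A) = 0
m = 576 (m = (-33 + (10 - 1))² = (-33 + 9)² = (-24)² = 576)
√(u(6) + m) = √(0 + 576) = √576 = 24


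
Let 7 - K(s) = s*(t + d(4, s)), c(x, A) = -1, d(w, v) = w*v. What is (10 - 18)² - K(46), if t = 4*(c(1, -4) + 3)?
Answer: 8889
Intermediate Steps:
d(w, v) = v*w
t = 8 (t = 4*(-1 + 3) = 4*2 = 8)
K(s) = 7 - s*(8 + 4*s) (K(s) = 7 - s*(8 + s*4) = 7 - s*(8 + 4*s))
(10 - 18)² - K(46) = (10 - 18)² - (7 - 8*46 - 4*46²) = (-8)² - (7 - 368 - 4*2116) = 64 - (7 - 368 - 8464) = 64 - 1*(-8825) = 64 + 8825 = 8889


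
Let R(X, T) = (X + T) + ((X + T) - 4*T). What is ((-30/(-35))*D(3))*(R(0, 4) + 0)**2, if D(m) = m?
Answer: 1152/7 ≈ 164.57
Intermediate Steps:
R(X, T) = -2*T + 2*X (R(X, T) = (T + X) + ((T + X) - 4*T) = (T + X) + (X - 3*T) = -2*T + 2*X)
((-30/(-35))*D(3))*(R(0, 4) + 0)**2 = (-30/(-35)*3)*((-2*4 + 2*0) + 0)**2 = (-30*(-1/35)*3)*((-8 + 0) + 0)**2 = ((6/7)*3)*(-8 + 0)**2 = (18/7)*(-8)**2 = (18/7)*64 = 1152/7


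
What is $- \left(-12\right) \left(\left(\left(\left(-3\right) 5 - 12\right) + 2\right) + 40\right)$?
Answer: $180$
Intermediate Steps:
$- \left(-12\right) \left(\left(\left(\left(-3\right) 5 - 12\right) + 2\right) + 40\right) = - \left(-12\right) \left(\left(\left(-15 - 12\right) + 2\right) + 40\right) = - \left(-12\right) \left(\left(-27 + 2\right) + 40\right) = - \left(-12\right) \left(-25 + 40\right) = - \left(-12\right) 15 = \left(-1\right) \left(-180\right) = 180$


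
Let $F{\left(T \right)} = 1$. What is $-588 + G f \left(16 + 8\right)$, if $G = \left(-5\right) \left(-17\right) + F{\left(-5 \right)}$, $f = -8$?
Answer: $-17100$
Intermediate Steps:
$G = 86$ ($G = \left(-5\right) \left(-17\right) + 1 = 85 + 1 = 86$)
$-588 + G f \left(16 + 8\right) = -588 + 86 \left(- 8 \left(16 + 8\right)\right) = -588 + 86 \left(\left(-8\right) 24\right) = -588 + 86 \left(-192\right) = -588 - 16512 = -17100$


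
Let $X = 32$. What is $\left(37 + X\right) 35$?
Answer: $2415$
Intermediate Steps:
$\left(37 + X\right) 35 = \left(37 + 32\right) 35 = 69 \cdot 35 = 2415$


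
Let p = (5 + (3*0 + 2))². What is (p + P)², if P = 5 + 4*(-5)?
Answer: 1156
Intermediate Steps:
P = -15 (P = 5 - 20 = -15)
p = 49 (p = (5 + (0 + 2))² = (5 + 2)² = 7² = 49)
(p + P)² = (49 - 15)² = 34² = 1156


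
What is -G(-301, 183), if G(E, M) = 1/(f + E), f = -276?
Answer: 1/577 ≈ 0.0017331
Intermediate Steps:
G(E, M) = 1/(-276 + E)
-G(-301, 183) = -1/(-276 - 301) = -1/(-577) = -1*(-1/577) = 1/577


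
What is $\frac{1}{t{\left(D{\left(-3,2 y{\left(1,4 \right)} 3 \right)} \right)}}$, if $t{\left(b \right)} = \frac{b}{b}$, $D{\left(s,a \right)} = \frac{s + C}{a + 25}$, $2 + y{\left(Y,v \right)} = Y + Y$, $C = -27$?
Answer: $1$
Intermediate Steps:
$y{\left(Y,v \right)} = -2 + 2 Y$ ($y{\left(Y,v \right)} = -2 + \left(Y + Y\right) = -2 + 2 Y$)
$D{\left(s,a \right)} = \frac{-27 + s}{25 + a}$ ($D{\left(s,a \right)} = \frac{s - 27}{a + 25} = \frac{-27 + s}{25 + a}$)
$t{\left(b \right)} = 1$
$\frac{1}{t{\left(D{\left(-3,2 y{\left(1,4 \right)} 3 \right)} \right)}} = 1^{-1} = 1$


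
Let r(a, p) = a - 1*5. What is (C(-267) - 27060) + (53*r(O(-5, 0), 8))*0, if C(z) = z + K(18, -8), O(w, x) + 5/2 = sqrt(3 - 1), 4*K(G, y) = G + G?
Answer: -27318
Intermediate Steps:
K(G, y) = G/2 (K(G, y) = (G + G)/4 = (2*G)/4 = G/2)
O(w, x) = -5/2 + sqrt(2) (O(w, x) = -5/2 + sqrt(3 - 1) = -5/2 + sqrt(2))
r(a, p) = -5 + a (r(a, p) = a - 5 = -5 + a)
C(z) = 9 + z (C(z) = z + (1/2)*18 = z + 9 = 9 + z)
(C(-267) - 27060) + (53*r(O(-5, 0), 8))*0 = ((9 - 267) - 27060) + (53*(-5 + (-5/2 + sqrt(2))))*0 = (-258 - 27060) + (53*(-15/2 + sqrt(2)))*0 = -27318 + (-795/2 + 53*sqrt(2))*0 = -27318 + 0 = -27318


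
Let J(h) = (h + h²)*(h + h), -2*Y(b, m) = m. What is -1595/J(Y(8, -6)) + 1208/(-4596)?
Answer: -618133/27576 ≈ -22.416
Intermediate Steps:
Y(b, m) = -m/2
J(h) = 2*h*(h + h²) (J(h) = (h + h²)*(2*h) = 2*h*(h + h²))
-1595/J(Y(8, -6)) + 1208/(-4596) = -1595*1/(18*(1 - ½*(-6))) + 1208/(-4596) = -1595*1/(18*(1 + 3)) + 1208*(-1/4596) = -1595/(2*9*4) - 302/1149 = -1595/72 - 302/1149 = -618133/27576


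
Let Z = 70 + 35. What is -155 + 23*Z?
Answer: 2260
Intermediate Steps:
Z = 105
-155 + 23*Z = -155 + 23*105 = -155 + 2415 = 2260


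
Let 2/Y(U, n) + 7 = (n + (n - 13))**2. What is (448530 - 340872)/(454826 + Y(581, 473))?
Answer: 15619058526/65986307689 ≈ 0.23670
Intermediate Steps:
Y(U, n) = 2/(-7 + (-13 + 2*n)**2) (Y(U, n) = 2/(-7 + (n + (n - 13))**2) = 2/(-7 + (n + (-13 + n))**2) = 2/(-7 + (-13 + 2*n)**2))
(448530 - 340872)/(454826 + Y(581, 473)) = (448530 - 340872)/(454826 + 2/(-7 + (-13 + 2*473)**2)) = 107658/(454826 + 2/(-7 + (-13 + 946)**2)) = 107658/(454826 + 2/(-7 + 933**2)) = 107658/(454826 + 2/(-7 + 870489)) = 107658/(454826 + 2/870482) = 107658/(454826 + 2*(1/870482)) = 107658/(454826 + 1/435241) = 107658/(197958923067/435241) = 107658*(435241/197958923067) = 15619058526/65986307689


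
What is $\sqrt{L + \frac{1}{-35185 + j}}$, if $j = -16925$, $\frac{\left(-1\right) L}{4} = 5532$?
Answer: $\frac{i \sqrt{6676391568990}}{17370} \approx 148.75 i$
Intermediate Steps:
$L = -22128$ ($L = \left(-4\right) 5532 = -22128$)
$\sqrt{L + \frac{1}{-35185 + j}} = \sqrt{-22128 + \frac{1}{-35185 - 16925}} = \sqrt{-22128 + \frac{1}{-52110}} = \sqrt{-22128 - \frac{1}{52110}} = \sqrt{- \frac{1153090081}{52110}} = \frac{i \sqrt{6676391568990}}{17370}$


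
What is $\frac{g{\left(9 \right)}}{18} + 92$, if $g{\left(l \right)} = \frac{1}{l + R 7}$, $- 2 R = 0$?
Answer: $\frac{14905}{162} \approx 92.006$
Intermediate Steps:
$R = 0$ ($R = \left(- \frac{1}{2}\right) 0 = 0$)
$g{\left(l \right)} = \frac{1}{l}$ ($g{\left(l \right)} = \frac{1}{l + 0 \cdot 7} = \frac{1}{l + 0} = \frac{1}{l}$)
$\frac{g{\left(9 \right)}}{18} + 92 = \frac{1}{18 \cdot 9} + 92 = \frac{1}{18} \cdot \frac{1}{9} + 92 = \frac{1}{162} + 92 = \frac{14905}{162}$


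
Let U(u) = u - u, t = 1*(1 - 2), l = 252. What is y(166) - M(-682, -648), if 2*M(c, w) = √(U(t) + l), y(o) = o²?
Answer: 27556 - 3*√7 ≈ 27548.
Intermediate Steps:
t = -1 (t = 1*(-1) = -1)
U(u) = 0
M(c, w) = 3*√7 (M(c, w) = √(0 + 252)/2 = √252/2 = (6*√7)/2 = 3*√7)
y(166) - M(-682, -648) = 166² - 3*√7 = 27556 - 3*√7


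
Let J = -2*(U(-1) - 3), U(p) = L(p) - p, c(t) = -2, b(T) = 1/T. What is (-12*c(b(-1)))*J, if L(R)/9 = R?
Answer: 528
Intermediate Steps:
L(R) = 9*R
U(p) = 8*p (U(p) = 9*p - p = 8*p)
J = 22 (J = -2*(8*(-1) - 3) = -2*(-8 - 3) = -2*(-11) = 22)
(-12*c(b(-1)))*J = -12*(-2)*22 = 24*22 = 528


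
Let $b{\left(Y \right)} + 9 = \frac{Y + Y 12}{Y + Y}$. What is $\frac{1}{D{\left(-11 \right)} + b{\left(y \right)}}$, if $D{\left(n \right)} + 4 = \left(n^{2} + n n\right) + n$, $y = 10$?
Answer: $\frac{2}{449} \approx 0.0044543$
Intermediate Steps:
$D{\left(n \right)} = -4 + n + 2 n^{2}$ ($D{\left(n \right)} = -4 + \left(\left(n^{2} + n n\right) + n\right) = -4 + \left(\left(n^{2} + n^{2}\right) + n\right) = -4 + \left(2 n^{2} + n\right) = -4 + \left(n + 2 n^{2}\right) = -4 + n + 2 n^{2}$)
$b{\left(Y \right)} = - \frac{5}{2}$ ($b{\left(Y \right)} = -9 + \frac{Y + Y 12}{Y + Y} = -9 + \frac{Y + 12 Y}{2 Y} = -9 + 13 Y \frac{1}{2 Y} = -9 + \frac{13}{2} = - \frac{5}{2}$)
$\frac{1}{D{\left(-11 \right)} + b{\left(y \right)}} = \frac{1}{\left(-4 - 11 + 2 \left(-11\right)^{2}\right) - \frac{5}{2}} = \frac{1}{\left(-4 - 11 + 2 \cdot 121\right) - \frac{5}{2}} = \frac{1}{\left(-4 - 11 + 242\right) - \frac{5}{2}} = \frac{1}{227 - \frac{5}{2}} = \frac{1}{\frac{449}{2}} = \frac{2}{449}$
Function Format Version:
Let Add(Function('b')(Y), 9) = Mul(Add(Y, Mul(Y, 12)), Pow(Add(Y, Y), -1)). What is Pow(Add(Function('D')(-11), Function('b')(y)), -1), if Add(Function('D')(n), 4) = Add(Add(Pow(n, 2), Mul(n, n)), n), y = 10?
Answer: Rational(2, 449) ≈ 0.0044543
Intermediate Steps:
Function('D')(n) = Add(-4, n, Mul(2, Pow(n, 2))) (Function('D')(n) = Add(-4, Add(Add(Pow(n, 2), Mul(n, n)), n)) = Add(-4, Add(Add(Pow(n, 2), Pow(n, 2)), n)) = Add(-4, Add(Mul(2, Pow(n, 2)), n)) = Add(-4, Add(n, Mul(2, Pow(n, 2)))) = Add(-4, n, Mul(2, Pow(n, 2))))
Function('b')(Y) = Rational(-5, 2) (Function('b')(Y) = Add(-9, Mul(Add(Y, Mul(Y, 12)), Pow(Add(Y, Y), -1))) = Add(-9, Mul(Add(Y, Mul(12, Y)), Pow(Mul(2, Y), -1))) = Add(-9, Mul(Mul(13, Y), Mul(Rational(1, 2), Pow(Y, -1)))) = Add(-9, Rational(13, 2)) = Rational(-5, 2))
Pow(Add(Function('D')(-11), Function('b')(y)), -1) = Pow(Add(Add(-4, -11, Mul(2, Pow(-11, 2))), Rational(-5, 2)), -1) = Pow(Add(Add(-4, -11, Mul(2, 121)), Rational(-5, 2)), -1) = Pow(Add(Add(-4, -11, 242), Rational(-5, 2)), -1) = Pow(Add(227, Rational(-5, 2)), -1) = Pow(Rational(449, 2), -1) = Rational(2, 449)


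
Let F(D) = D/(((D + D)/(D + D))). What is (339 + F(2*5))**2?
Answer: 121801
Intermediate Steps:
F(D) = D (F(D) = D/(((2*D)/((2*D)))) = D/(((2*D)*(1/(2*D)))) = D/1 = D*1 = D)
(339 + F(2*5))**2 = (339 + 2*5)**2 = (339 + 10)**2 = 349**2 = 121801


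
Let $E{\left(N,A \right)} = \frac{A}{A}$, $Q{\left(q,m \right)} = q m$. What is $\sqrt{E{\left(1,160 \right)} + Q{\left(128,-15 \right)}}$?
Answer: $i \sqrt{1919} \approx 43.806 i$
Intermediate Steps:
$Q{\left(q,m \right)} = m q$
$E{\left(N,A \right)} = 1$
$\sqrt{E{\left(1,160 \right)} + Q{\left(128,-15 \right)}} = \sqrt{1 - 1920} = \sqrt{-1919} = i \sqrt{1919}$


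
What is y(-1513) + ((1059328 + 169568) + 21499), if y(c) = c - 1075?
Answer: 1247807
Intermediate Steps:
y(c) = -1075 + c
y(-1513) + ((1059328 + 169568) + 21499) = (-1075 - 1513) + ((1059328 + 169568) + 21499) = -2588 + (1228896 + 21499) = -2588 + 1250395 = 1247807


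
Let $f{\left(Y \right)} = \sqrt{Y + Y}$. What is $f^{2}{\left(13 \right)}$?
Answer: $26$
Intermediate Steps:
$f{\left(Y \right)} = \sqrt{2} \sqrt{Y}$ ($f{\left(Y \right)} = \sqrt{2 Y} = \sqrt{2} \sqrt{Y}$)
$f^{2}{\left(13 \right)} = \left(\sqrt{2} \sqrt{13}\right)^{2} = \left(\sqrt{26}\right)^{2} = 26$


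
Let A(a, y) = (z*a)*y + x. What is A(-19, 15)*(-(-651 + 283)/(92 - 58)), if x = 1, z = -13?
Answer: 40112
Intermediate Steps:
A(a, y) = 1 - 13*a*y (A(a, y) = (-13*a)*y + 1 = -13*a*y + 1 = 1 - 13*a*y)
A(-19, 15)*(-(-651 + 283)/(92 - 58)) = (1 - 13*(-19)*15)*(-(-651 + 283)/(92 - 58)) = (1 + 3705)*(-(-368)/34) = 3706*(-(-368)/34) = 3706*(-1*(-184/17)) = 3706*(184/17) = 40112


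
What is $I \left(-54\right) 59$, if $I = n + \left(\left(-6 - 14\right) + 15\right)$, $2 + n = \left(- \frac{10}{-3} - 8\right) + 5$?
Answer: $21240$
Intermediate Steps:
$n = - \frac{5}{3}$ ($n = -2 + \left(\left(- \frac{10}{-3} - 8\right) + 5\right) = -2 + \left(\left(\left(-10\right) \left(- \frac{1}{3}\right) - 8\right) + 5\right) = -2 + \left(\left(\frac{10}{3} - 8\right) + 5\right) = -2 + \left(- \frac{14}{3} + 5\right) = -2 + \frac{1}{3} = - \frac{5}{3} \approx -1.6667$)
$I = - \frac{20}{3}$ ($I = - \frac{5}{3} + \left(\left(-6 - 14\right) + 15\right) = - \frac{5}{3} + \left(-20 + 15\right) = - \frac{5}{3} - 5 = - \frac{20}{3} \approx -6.6667$)
$I \left(-54\right) 59 = \left(- \frac{20}{3}\right) \left(-54\right) 59 = 360 \cdot 59 = 21240$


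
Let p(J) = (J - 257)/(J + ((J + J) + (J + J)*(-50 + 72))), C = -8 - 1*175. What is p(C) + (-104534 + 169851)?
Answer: 561791957/8601 ≈ 65317.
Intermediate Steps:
C = -183 (C = -8 - 175 = -183)
p(J) = (-257 + J)/(47*J) (p(J) = (-257 + J)/(J + (2*J + (2*J)*22)) = (-257 + J)/(J + (2*J + 44*J)) = (-257 + J)/(J + 46*J) = (-257 + J)/((47*J)) = (-257 + J)*(1/(47*J)) = (-257 + J)/(47*J))
p(C) + (-104534 + 169851) = (1/47)*(-257 - 183)/(-183) + (-104534 + 169851) = (1/47)*(-1/183)*(-440) + 65317 = 440/8601 + 65317 = 561791957/8601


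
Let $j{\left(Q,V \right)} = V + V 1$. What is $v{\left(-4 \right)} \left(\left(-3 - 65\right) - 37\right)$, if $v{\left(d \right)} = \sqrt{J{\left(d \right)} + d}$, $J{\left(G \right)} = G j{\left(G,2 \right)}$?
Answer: $- 210 i \sqrt{5} \approx - 469.57 i$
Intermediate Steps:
$j{\left(Q,V \right)} = 2 V$ ($j{\left(Q,V \right)} = V + V = 2 V$)
$J{\left(G \right)} = 4 G$ ($J{\left(G \right)} = G 2 \cdot 2 = G 4 = 4 G$)
$v{\left(d \right)} = \sqrt{5} \sqrt{d}$ ($v{\left(d \right)} = \sqrt{4 d + d} = \sqrt{5 d} = \sqrt{5} \sqrt{d}$)
$v{\left(-4 \right)} \left(\left(-3 - 65\right) - 37\right) = \sqrt{5} \sqrt{-4} \left(\left(-3 - 65\right) - 37\right) = \sqrt{5} \cdot 2 i \left(-68 - 37\right) = 2 i \sqrt{5} \left(-105\right) = - 210 i \sqrt{5}$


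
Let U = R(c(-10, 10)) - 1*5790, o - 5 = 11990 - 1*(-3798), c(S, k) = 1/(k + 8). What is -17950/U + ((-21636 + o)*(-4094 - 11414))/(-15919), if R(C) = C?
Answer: -9438478247536/1659062261 ≈ -5689.0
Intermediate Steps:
c(S, k) = 1/(8 + k)
o = 15793 (o = 5 + (11990 - 1*(-3798)) = 5 + (11990 + 3798) = 5 + 15788 = 15793)
U = -104219/18 (U = 1/(8 + 10) - 1*5790 = 1/18 - 5790 = -104219/18 ≈ -5789.9)
-17950/U + ((-21636 + o)*(-4094 - 11414))/(-15919) = -17950/(-104219/18) + ((-21636 + 15793)*(-4094 - 11414))/(-15919) = -17950*(-18/104219) - 5843*(-15508)*(-1/15919) = 323100/104219 + 90613244*(-1/15919) = 323100/104219 - 90613244/15919 = -9438478247536/1659062261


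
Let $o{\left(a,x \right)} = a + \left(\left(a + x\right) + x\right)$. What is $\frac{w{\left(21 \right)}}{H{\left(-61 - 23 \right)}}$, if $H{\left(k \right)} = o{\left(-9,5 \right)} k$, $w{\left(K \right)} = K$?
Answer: $\frac{1}{32} \approx 0.03125$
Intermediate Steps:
$o{\left(a,x \right)} = 2 a + 2 x$ ($o{\left(a,x \right)} = a + \left(a + 2 x\right) = 2 a + 2 x$)
$H{\left(k \right)} = - 8 k$ ($H{\left(k \right)} = \left(2 \left(-9\right) + 2 \cdot 5\right) k = \left(-18 + 10\right) k = - 8 k$)
$\frac{w{\left(21 \right)}}{H{\left(-61 - 23 \right)}} = \frac{21}{\left(-8\right) \left(-61 - 23\right)} = \frac{21}{\left(-8\right) \left(-84\right)} = \frac{21}{672} = 21 \cdot \frac{1}{672} = \frac{1}{32}$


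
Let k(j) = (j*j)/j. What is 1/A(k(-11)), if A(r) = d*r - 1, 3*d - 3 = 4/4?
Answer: -3/47 ≈ -0.063830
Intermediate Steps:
d = 4/3 (d = 1 + (4/4)/3 = 1 + (4*(1/4))/3 = 1 + (1/3)*1 = 1 + 1/3 = 4/3 ≈ 1.3333)
k(j) = j (k(j) = j**2/j = j)
A(r) = -1 + 4*r/3 (A(r) = 4*r/3 - 1 = -1 + 4*r/3)
1/A(k(-11)) = 1/(-1 + (4/3)*(-11)) = 1/(-1 - 44/3) = 1/(-47/3) = -3/47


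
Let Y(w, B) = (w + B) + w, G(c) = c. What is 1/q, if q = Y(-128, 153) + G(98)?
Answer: -⅕ ≈ -0.20000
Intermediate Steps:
Y(w, B) = B + 2*w (Y(w, B) = (B + w) + w = B + 2*w)
q = -5 (q = (153 + 2*(-128)) + 98 = (153 - 256) + 98 = -103 + 98 = -5)
1/q = 1/(-5) = -⅕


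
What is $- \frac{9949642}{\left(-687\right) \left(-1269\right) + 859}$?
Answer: $- \frac{4974821}{436331} \approx -11.401$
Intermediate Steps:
$- \frac{9949642}{\left(-687\right) \left(-1269\right) + 859} = - \frac{9949642}{871803 + 859} = - \frac{9949642}{872662} = \left(-9949642\right) \frac{1}{872662} = - \frac{4974821}{436331}$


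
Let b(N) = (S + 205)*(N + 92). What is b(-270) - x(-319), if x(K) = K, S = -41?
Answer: -28873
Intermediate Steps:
b(N) = 15088 + 164*N (b(N) = (-41 + 205)*(N + 92) = 164*(92 + N) = 15088 + 164*N)
b(-270) - x(-319) = (15088 + 164*(-270)) - 1*(-319) = (15088 - 44280) + 319 = -29192 + 319 = -28873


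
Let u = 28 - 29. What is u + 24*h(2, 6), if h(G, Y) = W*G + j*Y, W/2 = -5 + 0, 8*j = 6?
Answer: -373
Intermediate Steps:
j = ¾ (j = (⅛)*6 = ¾ ≈ 0.75000)
W = -10 (W = 2*(-5 + 0) = 2*(-5) = -10)
h(G, Y) = -10*G + 3*Y/4
u = -1
u + 24*h(2, 6) = -1 + 24*(-10*2 + (¾)*6) = -1 + 24*(-20 + 9/2) = -1 + 24*(-31/2) = -1 - 372 = -373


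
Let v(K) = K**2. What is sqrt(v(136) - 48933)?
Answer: I*sqrt(30437) ≈ 174.46*I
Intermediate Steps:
sqrt(v(136) - 48933) = sqrt(136**2 - 48933) = sqrt(18496 - 48933) = sqrt(-30437) = I*sqrt(30437)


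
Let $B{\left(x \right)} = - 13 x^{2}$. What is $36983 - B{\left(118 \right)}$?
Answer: $217995$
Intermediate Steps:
$36983 - B{\left(118 \right)} = 36983 - - 13 \cdot 118^{2} = 36983 - \left(-13\right) 13924 = 36983 - -181012 = 36983 + 181012 = 217995$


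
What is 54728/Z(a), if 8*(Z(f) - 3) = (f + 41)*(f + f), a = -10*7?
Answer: 109456/1021 ≈ 107.20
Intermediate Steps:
a = -70
Z(f) = 3 + f*(41 + f)/4 (Z(f) = 3 + ((f + 41)*(f + f))/8 = 3 + ((41 + f)*(2*f))/8 = 3 + (2*f*(41 + f))/8 = 3 + f*(41 + f)/4)
54728/Z(a) = 54728/(3 + (¼)*(-70)² + (41/4)*(-70)) = 54728/(3 + (¼)*4900 - 1435/2) = 54728/(3 + 1225 - 1435/2) = 54728/(1021/2) = 54728*(2/1021) = 109456/1021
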